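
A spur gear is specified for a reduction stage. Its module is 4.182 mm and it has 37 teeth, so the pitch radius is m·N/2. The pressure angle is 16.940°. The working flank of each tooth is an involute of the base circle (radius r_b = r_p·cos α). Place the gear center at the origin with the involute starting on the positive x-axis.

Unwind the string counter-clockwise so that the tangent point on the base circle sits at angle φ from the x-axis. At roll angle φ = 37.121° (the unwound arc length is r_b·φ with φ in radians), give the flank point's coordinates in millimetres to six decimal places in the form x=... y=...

pitch radius r_p = m·N/2 = 4.182·37/2 = 77.367000
base radius r_b = r_p·cos α = 77.367000·cos 16.940° = 74.010077
roll angle φ = 37.121° = 0.64788367 rad
x = r_b·(cos φ + φ·sin φ) = 74.010077·(0.79736279 + 0.64788367·0.60350028) = 87.950672
y = r_b·(sin φ − φ·cos φ) = 74.010077·(0.60350028 − 0.64788367·0.79736279) = 6.431620

x=87.950672 y=6.431620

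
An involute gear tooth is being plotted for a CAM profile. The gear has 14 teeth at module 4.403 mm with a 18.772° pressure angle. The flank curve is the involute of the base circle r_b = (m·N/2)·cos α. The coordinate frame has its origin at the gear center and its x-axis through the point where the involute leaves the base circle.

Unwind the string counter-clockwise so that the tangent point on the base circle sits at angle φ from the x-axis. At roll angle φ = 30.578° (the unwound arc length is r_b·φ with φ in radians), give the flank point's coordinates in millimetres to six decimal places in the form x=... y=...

pitch radius r_p = m·N/2 = 4.403·14/2 = 30.821000
base radius r_b = r_p·cos α = 30.821000·cos 18.772° = 29.181527
roll angle φ = 30.578° = 0.53368678 rad
x = r_b·(cos φ + φ·sin φ) = 29.181527·(0.86093742 + 0.53368678·0.50871088) = 33.046028
y = r_b·(sin φ − φ·cos φ) = 29.181527·(0.50871088 − 0.53368678·0.86093742) = 1.436897

x=33.046028 y=1.436897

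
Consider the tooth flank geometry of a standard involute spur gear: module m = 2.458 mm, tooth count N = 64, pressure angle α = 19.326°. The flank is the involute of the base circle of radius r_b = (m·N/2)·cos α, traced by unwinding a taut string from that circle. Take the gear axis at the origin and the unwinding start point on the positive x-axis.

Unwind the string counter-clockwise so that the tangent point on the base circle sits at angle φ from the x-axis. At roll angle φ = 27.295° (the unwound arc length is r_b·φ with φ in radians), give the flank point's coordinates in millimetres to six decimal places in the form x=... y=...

x=82.174306 y=2.614659

pitch radius r_p = m·N/2 = 2.458·64/2 = 78.656000
base radius r_b = r_p·cos α = 78.656000·cos 19.326° = 74.223803
roll angle φ = 27.295° = 0.47638762 rad
x = r_b·(cos φ + φ·sin φ) = 74.223803·(0.88865725 + 0.47638762·0.45857201) = 82.174306
y = r_b·(sin φ − φ·cos φ) = 74.223803·(0.45857201 − 0.47638762·0.88865725) = 2.614659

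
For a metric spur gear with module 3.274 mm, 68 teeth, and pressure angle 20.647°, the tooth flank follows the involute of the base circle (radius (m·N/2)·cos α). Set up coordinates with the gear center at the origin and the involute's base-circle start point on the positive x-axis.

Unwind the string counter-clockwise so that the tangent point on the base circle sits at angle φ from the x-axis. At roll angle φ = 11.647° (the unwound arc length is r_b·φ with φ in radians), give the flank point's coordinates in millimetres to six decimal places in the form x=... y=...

pitch radius r_p = m·N/2 = 3.274·68/2 = 111.316000
base radius r_b = r_p·cos α = 111.316000·cos 20.647° = 104.166240
roll angle φ = 11.647° = 0.20327850 rad
x = r_b·(cos φ + φ·sin φ) = 104.166240·(0.97940997 + 0.20327850·0.20188140) = 106.296245
y = r_b·(sin φ − φ·cos φ) = 104.166240·(0.20188140 − 0.20327850·0.97940997) = 0.290459

x=106.296245 y=0.290459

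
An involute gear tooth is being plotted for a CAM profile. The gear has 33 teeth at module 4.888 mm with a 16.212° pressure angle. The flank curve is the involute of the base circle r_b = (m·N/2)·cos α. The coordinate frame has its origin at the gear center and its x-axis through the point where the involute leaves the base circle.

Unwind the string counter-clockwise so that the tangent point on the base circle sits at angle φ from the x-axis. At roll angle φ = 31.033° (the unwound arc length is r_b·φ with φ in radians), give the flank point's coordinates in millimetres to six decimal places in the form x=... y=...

x=87.984904 y=3.982727

pitch radius r_p = m·N/2 = 4.888·33/2 = 80.652000
base radius r_b = r_p·cos α = 80.652000·cos 16.212° = 77.444892
roll angle φ = 31.033° = 0.54162803 rad
x = r_b·(cos φ + φ·sin φ) = 77.444892·(0.85687052 + 0.54162803·0.51553168) = 87.984904
y = r_b·(sin φ − φ·cos φ) = 77.444892·(0.51553168 − 0.54162803·0.85687052) = 3.982727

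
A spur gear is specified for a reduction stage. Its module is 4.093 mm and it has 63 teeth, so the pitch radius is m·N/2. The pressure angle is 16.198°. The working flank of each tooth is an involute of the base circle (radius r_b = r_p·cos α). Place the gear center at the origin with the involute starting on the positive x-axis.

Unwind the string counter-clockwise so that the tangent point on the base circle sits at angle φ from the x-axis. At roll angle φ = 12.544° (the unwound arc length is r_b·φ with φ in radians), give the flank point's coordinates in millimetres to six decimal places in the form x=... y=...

x=126.743252 y=0.431019

pitch radius r_p = m·N/2 = 4.093·63/2 = 128.929500
base radius r_b = r_p·cos α = 128.929500·cos 16.198° = 123.811440
roll angle φ = 12.544° = 0.21893410 rad
x = r_b·(cos φ + φ·sin φ) = 123.811440·(0.97612951 + 0.21893410·0.21718929) = 126.743252
y = r_b·(sin φ − φ·cos φ) = 123.811440·(0.21718929 − 0.21893410·0.97612951) = 0.431019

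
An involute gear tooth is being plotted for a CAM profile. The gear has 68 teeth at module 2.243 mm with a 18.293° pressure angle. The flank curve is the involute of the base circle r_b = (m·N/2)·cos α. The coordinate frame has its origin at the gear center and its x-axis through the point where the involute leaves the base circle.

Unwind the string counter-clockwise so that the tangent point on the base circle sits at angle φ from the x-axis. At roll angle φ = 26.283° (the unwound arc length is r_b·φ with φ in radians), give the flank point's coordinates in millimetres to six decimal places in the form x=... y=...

pitch radius r_p = m·N/2 = 2.243·68/2 = 76.262000
base radius r_b = r_p·cos α = 76.262000·cos 18.293° = 72.408011
roll angle φ = 26.283° = 0.45872489 rad
x = r_b·(cos φ + φ·sin φ) = 72.408011·(0.89661785 + 0.45872489·0.44280518) = 79.630247
y = r_b·(sin φ − φ·cos φ) = 72.408011·(0.44280518 − 0.45872489·0.89661785) = 2.281160

x=79.630247 y=2.281160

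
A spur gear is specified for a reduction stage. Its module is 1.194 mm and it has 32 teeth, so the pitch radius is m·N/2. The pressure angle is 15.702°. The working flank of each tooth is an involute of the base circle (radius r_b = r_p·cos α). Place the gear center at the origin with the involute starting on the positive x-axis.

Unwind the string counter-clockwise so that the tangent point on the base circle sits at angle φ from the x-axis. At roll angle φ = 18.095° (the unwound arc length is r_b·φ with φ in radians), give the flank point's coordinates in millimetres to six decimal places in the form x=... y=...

pitch radius r_p = m·N/2 = 1.194·32/2 = 19.104000
base radius r_b = r_p·cos α = 19.104000·cos 15.702° = 18.391083
roll angle φ = 18.095° = 0.31581733 rad
x = r_b·(cos φ + φ·sin φ) = 18.391083·(0.95054284 + 0.31581733·0.31059348) = 19.285508
y = r_b·(sin φ − φ·cos φ) = 18.391083·(0.31059348 − 0.31581733·0.95054284) = 0.191186

x=19.285508 y=0.191186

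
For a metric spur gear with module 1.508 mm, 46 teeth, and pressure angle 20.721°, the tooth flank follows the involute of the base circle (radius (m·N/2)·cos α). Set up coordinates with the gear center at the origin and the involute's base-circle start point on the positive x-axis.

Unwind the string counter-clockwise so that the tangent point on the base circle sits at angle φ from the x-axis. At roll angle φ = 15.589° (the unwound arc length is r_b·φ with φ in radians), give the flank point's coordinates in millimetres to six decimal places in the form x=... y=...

pitch radius r_p = m·N/2 = 1.508·46/2 = 34.684000
base radius r_b = r_p·cos α = 34.684000·cos 20.721° = 32.440445
roll angle φ = 15.589° = 0.27207938 rad
x = r_b·(cos φ + φ·sin φ) = 32.440445·(0.96321418 + 0.27207938·0.26873490) = 33.619052
y = r_b·(sin φ − φ·cos φ) = 32.440445·(0.26873490 − 0.27207938·0.96321418) = 0.216189

x=33.619052 y=0.216189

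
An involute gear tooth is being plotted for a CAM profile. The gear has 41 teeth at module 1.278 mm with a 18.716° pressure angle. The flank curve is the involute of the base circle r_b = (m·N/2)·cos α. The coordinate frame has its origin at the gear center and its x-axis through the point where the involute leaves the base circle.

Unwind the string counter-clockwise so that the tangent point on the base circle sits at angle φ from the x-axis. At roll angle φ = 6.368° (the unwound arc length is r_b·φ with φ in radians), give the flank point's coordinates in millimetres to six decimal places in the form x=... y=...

pitch radius r_p = m·N/2 = 1.278·41/2 = 26.199000
base radius r_b = r_p·cos α = 26.199000·cos 18.716° = 24.813615
roll angle φ = 6.368° = 0.11114257 rad
x = r_b·(cos φ + φ·sin φ) = 24.813615·(0.99383002 + 0.11114257·0.11091389) = 24.966400
y = r_b·(sin φ − φ·cos φ) = 24.813615·(0.11091389 − 0.11114257·0.99383002) = 0.011342

x=24.966400 y=0.011342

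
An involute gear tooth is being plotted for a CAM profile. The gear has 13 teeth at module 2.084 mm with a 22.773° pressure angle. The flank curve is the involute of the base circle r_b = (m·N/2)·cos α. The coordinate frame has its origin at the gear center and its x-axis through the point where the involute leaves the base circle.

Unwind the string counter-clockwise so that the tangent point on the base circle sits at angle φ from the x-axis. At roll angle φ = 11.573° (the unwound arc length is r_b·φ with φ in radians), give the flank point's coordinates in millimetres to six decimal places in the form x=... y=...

x=12.742226 y=0.034170

pitch radius r_p = m·N/2 = 2.084·13/2 = 13.546000
base radius r_b = r_p·cos α = 13.546000·cos 22.773° = 12.490031
roll angle φ = 11.573° = 0.20198695 rad
x = r_b·(cos φ + φ·sin φ) = 12.490031·(0.97966990 + 0.20198695·0.20061628) = 12.742226
y = r_b·(sin φ − φ·cos φ) = 12.490031·(0.20061628 − 0.20198695·0.97966990) = 0.034170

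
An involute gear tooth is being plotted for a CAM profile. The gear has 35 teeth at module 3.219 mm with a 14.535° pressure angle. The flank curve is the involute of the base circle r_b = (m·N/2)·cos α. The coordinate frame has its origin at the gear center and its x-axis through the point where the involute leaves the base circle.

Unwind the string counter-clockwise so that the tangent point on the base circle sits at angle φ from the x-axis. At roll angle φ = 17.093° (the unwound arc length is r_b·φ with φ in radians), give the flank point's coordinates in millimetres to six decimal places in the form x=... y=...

x=56.902398 y=0.478330

pitch radius r_p = m·N/2 = 3.219·35/2 = 56.332500
base radius r_b = r_p·cos α = 56.332500·cos 14.535° = 54.529551
roll angle φ = 17.093° = 0.29832913 rad
x = r_b·(cos φ + φ·sin φ) = 54.529551·(0.95582893 + 0.29832913·0.29392355) = 56.902398
y = r_b·(sin φ − φ·cos φ) = 54.529551·(0.29392355 − 0.29832913·0.95582893) = 0.478330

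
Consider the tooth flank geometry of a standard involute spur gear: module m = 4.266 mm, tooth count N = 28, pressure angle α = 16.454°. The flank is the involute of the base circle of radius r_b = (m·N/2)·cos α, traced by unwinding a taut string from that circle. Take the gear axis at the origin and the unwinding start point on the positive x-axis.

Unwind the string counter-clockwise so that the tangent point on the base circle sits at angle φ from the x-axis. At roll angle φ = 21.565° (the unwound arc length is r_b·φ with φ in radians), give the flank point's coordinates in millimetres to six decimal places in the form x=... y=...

pitch radius r_p = m·N/2 = 4.266·28/2 = 59.724000
base radius r_b = r_p·cos α = 59.724000·cos 16.454° = 57.278150
roll angle φ = 21.565° = 0.37638025 rad
x = r_b·(cos φ + φ·sin φ) = 57.278150·(0.93000119 + 0.37638025·0.36755652) = 61.192665
y = r_b·(sin φ − φ·cos φ) = 57.278150·(0.36755652 − 0.37638025·0.93000119) = 1.003653

x=61.192665 y=1.003653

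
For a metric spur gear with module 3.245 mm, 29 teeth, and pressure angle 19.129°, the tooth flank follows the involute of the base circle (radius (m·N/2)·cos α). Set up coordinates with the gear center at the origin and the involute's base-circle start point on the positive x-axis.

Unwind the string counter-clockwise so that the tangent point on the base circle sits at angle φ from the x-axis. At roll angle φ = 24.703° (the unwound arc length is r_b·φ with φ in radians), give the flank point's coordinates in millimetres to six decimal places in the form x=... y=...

pitch radius r_p = m·N/2 = 3.245·29/2 = 47.052500
base radius r_b = r_p·cos α = 47.052500·cos 19.129° = 44.454410
roll angle φ = 24.703° = 0.43114869 rad
x = r_b·(cos φ + φ·sin φ) = 44.454410·(0.90848630 + 0.43114869·0.41791464) = 48.396167
y = r_b·(sin φ − φ·cos φ) = 44.454410·(0.41791464 − 0.43114869·0.90848630) = 1.165682

x=48.396167 y=1.165682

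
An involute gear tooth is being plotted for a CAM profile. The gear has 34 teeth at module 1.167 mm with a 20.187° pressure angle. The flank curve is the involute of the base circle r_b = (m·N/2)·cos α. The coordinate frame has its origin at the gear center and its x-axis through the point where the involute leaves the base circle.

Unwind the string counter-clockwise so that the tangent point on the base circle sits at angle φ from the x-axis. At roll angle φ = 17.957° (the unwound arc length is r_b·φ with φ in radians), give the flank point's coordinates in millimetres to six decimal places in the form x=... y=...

pitch radius r_p = m·N/2 = 1.167·34/2 = 19.839000
base radius r_b = r_p·cos α = 19.839000·cos 20.187° = 18.620317
roll angle φ = 17.957° = 0.31340877 rad
x = r_b·(cos φ + φ·sin φ) = 18.620317·(0.95128816 + 0.31340877·0.30830315) = 19.512474
y = r_b·(sin φ − φ·cos φ) = 18.620317·(0.30830315 − 0.31340877·0.95128816) = 0.189203

x=19.512474 y=0.189203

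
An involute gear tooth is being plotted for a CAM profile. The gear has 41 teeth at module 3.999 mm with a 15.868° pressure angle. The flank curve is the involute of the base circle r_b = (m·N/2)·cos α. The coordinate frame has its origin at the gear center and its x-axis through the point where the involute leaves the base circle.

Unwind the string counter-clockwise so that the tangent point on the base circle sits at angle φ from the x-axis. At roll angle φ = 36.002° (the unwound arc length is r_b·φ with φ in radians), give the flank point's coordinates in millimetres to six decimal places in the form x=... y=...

x=92.919587 y=6.267268

pitch radius r_p = m·N/2 = 3.999·41/2 = 81.979500
base radius r_b = r_p·cos α = 81.979500·cos 15.868° = 78.855603
roll angle φ = 36.002° = 0.62835344 rad
x = r_b·(cos φ + φ·sin φ) = 78.855603·(0.80899648 + 0.62835344·0.58781349) = 92.919587
y = r_b·(sin φ − φ·cos φ) = 78.855603·(0.58781349 − 0.62835344·0.80899648) = 6.267268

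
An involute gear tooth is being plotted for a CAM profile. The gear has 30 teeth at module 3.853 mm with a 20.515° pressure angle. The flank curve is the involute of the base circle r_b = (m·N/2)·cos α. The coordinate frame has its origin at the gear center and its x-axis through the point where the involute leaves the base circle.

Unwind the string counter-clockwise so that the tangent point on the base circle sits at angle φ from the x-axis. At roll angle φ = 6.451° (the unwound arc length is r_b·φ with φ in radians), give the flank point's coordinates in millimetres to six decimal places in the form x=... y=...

x=54.471677 y=0.025720

pitch radius r_p = m·N/2 = 3.853·30/2 = 57.795000
base radius r_b = r_p·cos α = 57.795000·cos 20.515° = 54.129668
roll angle φ = 6.451° = 0.11259119 rad
x = r_b·(cos φ + φ·sin φ) = 54.129668·(0.99366830 + 0.11259119·0.11235346) = 54.471677
y = r_b·(sin φ − φ·cos φ) = 54.129668·(0.11235346 − 0.11259119·0.99366830) = 0.025720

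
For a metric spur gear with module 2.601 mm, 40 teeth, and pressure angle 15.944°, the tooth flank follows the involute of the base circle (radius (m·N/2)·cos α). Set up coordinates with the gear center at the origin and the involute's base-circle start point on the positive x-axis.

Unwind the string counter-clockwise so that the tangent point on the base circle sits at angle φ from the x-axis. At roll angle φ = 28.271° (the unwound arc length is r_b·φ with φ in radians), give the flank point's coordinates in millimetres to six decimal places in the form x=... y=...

x=55.742120 y=1.954597

pitch radius r_p = m·N/2 = 2.601·40/2 = 52.020000
base radius r_b = r_p·cos α = 52.020000·cos 15.944° = 50.018824
roll angle φ = 28.271° = 0.49342203 rad
x = r_b·(cos φ + φ·sin φ) = 50.018824·(0.88071720 + 0.49342203·0.47364250) = 55.742120
y = r_b·(sin φ − φ·cos φ) = 50.018824·(0.47364250 − 0.49342203·0.88071720) = 1.954597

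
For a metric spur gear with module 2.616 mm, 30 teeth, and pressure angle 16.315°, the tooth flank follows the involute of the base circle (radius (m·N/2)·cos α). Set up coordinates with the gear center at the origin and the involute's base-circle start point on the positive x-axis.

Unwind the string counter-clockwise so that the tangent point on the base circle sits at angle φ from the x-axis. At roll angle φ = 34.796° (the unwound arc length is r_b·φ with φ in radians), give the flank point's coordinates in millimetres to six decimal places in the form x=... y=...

pitch radius r_p = m·N/2 = 2.616·30/2 = 39.240000
base radius r_b = r_p·cos α = 39.240000·cos 16.315° = 37.659875
roll angle φ = 34.796° = 0.60730477 rad
x = r_b·(cos φ + φ·sin φ) = 37.659875·(0.82118905 + 0.60730477·0.57065624) = 43.977368
y = r_b·(sin φ − φ·cos φ) = 37.659875·(0.57065624 − 0.60730477·0.82118905) = 2.709410

x=43.977368 y=2.709410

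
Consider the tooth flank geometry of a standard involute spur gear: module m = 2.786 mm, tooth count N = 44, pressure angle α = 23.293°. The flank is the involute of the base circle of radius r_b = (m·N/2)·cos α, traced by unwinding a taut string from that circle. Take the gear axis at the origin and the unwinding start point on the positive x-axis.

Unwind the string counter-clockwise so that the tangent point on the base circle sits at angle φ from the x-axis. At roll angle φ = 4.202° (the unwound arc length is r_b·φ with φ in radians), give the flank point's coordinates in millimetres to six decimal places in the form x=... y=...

pitch radius r_p = m·N/2 = 2.786·44/2 = 61.292000
base radius r_b = r_p·cos α = 61.292000·cos 23.293° = 56.296377
roll angle φ = 4.202° = 0.07333874 rad
x = r_b·(cos φ + φ·sin φ) = 56.296377·(0.99731192 + 0.07333874·0.07327301) = 56.447571
y = r_b·(sin φ − φ·cos φ) = 56.296377·(0.07327301 − 0.07333874·0.99731192) = 0.007398

x=56.447571 y=0.007398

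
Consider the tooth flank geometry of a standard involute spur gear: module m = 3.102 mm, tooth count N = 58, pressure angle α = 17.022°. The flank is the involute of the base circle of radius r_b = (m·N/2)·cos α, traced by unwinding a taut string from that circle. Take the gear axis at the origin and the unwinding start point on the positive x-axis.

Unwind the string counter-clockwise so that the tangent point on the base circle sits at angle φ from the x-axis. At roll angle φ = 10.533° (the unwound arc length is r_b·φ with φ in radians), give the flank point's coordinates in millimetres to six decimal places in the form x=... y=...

x=87.458397 y=0.177535

pitch radius r_p = m·N/2 = 3.102·58/2 = 89.958000
base radius r_b = r_p·cos α = 89.958000·cos 17.022° = 86.017158
roll angle φ = 10.533° = 0.18383553 rad
x = r_b·(cos φ + φ·sin φ) = 86.017158·(0.98314978 + 0.18383553·0.18280181) = 87.458397
y = r_b·(sin φ − φ·cos φ) = 86.017158·(0.18280181 − 0.18383553·0.98314978) = 0.177535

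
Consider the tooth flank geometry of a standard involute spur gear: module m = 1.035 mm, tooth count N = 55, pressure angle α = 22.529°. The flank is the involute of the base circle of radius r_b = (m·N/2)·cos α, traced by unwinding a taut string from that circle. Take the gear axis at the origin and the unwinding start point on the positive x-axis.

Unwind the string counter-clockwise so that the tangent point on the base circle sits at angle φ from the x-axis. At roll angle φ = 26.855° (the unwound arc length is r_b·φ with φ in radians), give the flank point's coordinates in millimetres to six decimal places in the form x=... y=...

x=29.021559 y=0.882699

pitch radius r_p = m·N/2 = 1.035·55/2 = 28.462500
base radius r_b = r_p·cos α = 28.462500·cos 22.529° = 26.290405
roll angle φ = 26.855° = 0.46870817 rad
x = r_b·(cos φ + φ·sin φ) = 26.290405·(0.89215260 + 0.46870817·0.45173415) = 29.021559
y = r_b·(sin φ − φ·cos φ) = 26.290405·(0.45173415 − 0.46870817·0.89215260) = 0.882699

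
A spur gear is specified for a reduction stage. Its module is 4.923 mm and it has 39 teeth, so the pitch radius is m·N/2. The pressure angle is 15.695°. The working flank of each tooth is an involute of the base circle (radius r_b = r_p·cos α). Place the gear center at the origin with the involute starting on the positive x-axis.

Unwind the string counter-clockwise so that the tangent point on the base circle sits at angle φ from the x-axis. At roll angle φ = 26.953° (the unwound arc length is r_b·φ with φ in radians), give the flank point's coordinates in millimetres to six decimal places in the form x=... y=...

pitch radius r_p = m·N/2 = 4.923·39/2 = 95.998500
base radius r_b = r_p·cos α = 95.998500·cos 15.695° = 92.419230
roll angle φ = 26.953° = 0.47041859 rad
x = r_b·(cos φ + φ·sin φ) = 92.419230·(0.89137863 + 0.47041859·0.45325945) = 102.086310
y = r_b·(sin φ − φ·cos φ) = 92.419230·(0.45325945 − 0.47041859·0.89137863) = 3.136558

x=102.086310 y=3.136558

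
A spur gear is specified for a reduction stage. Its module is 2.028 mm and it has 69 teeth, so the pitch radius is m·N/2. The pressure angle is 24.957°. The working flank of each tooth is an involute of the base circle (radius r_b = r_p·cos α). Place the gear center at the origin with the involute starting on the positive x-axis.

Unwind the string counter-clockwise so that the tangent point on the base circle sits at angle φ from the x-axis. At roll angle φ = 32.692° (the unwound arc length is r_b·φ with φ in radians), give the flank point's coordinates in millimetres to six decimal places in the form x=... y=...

pitch radius r_p = m·N/2 = 2.028·69/2 = 69.966000
base radius r_b = r_p·cos α = 69.966000·cos 24.957° = 63.432904
roll angle φ = 32.692° = 0.57058304 rad
x = r_b·(cos φ + φ·sin φ) = 63.432904·(0.84158621 + 0.57058304·0.54012282) = 72.933321
y = r_b·(sin φ − φ·cos φ) = 63.432904·(0.54012282 − 0.57058304·0.84158621) = 3.801407

x=72.933321 y=3.801407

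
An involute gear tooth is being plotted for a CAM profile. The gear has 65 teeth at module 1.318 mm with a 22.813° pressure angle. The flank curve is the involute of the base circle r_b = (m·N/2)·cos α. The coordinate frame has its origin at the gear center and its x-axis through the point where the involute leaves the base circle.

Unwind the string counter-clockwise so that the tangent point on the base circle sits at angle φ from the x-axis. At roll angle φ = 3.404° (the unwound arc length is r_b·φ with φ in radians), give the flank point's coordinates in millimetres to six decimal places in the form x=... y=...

pitch radius r_p = m·N/2 = 1.318·65/2 = 42.835000
base radius r_b = r_p·cos α = 42.835000·cos 22.813° = 39.484241
roll angle φ = 3.404° = 0.05941101 rad
x = r_b·(cos φ + φ·sin φ) = 39.484241·(0.99823569 + 0.05941101·0.05937606) = 39.553862
y = r_b·(sin φ − φ·cos φ) = 39.484241·(0.05937606 − 0.05941101·0.99823569) = 0.002759

x=39.553862 y=0.002759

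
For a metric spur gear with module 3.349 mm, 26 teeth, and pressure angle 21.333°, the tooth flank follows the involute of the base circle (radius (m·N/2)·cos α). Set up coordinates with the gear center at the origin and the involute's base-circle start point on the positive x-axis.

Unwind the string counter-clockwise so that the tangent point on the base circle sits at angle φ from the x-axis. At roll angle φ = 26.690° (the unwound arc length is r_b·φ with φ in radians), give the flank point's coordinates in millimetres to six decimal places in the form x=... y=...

pitch radius r_p = m·N/2 = 3.349·26/2 = 43.537000
base radius r_b = r_p·cos α = 43.537000·cos 21.333° = 40.553926
roll angle φ = 26.690° = 0.46582838 rad
x = r_b·(cos φ + φ·sin φ) = 40.553926·(0.89344980 + 0.46582838·0.44916307) = 44.718112
y = r_b·(sin φ − φ·cos φ) = 40.553926·(0.44916307 − 0.46582838·0.89344980) = 1.337014

x=44.718112 y=1.337014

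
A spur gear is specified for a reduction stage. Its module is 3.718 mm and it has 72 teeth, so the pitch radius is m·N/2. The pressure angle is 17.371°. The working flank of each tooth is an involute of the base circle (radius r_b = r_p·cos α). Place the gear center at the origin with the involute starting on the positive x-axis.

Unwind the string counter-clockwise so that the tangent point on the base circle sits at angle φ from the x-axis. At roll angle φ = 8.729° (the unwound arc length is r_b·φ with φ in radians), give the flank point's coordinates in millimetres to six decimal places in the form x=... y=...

pitch radius r_p = m·N/2 = 3.718·72/2 = 133.848000
base radius r_b = r_p·cos α = 133.848000·cos 17.371° = 127.743402
roll angle φ = 8.729° = 0.15234979 rad
x = r_b·(cos φ + φ·sin φ) = 127.743402·(0.98841720 + 0.15234979·0.15176112) = 129.217302
y = r_b·(sin φ − φ·cos φ) = 127.743402·(0.15176112 − 0.15234979·0.98841720) = 0.150222

x=129.217302 y=0.150222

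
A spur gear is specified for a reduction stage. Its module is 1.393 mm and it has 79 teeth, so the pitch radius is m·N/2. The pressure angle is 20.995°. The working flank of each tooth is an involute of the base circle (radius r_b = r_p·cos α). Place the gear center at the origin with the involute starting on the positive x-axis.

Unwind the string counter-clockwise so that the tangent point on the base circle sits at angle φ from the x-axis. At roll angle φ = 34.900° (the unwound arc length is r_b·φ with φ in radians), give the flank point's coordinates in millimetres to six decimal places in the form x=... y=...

pitch radius r_p = m·N/2 = 1.393·79/2 = 55.023500
base radius r_b = r_p·cos α = 55.023500·cos 20.995° = 51.370583
roll angle φ = 34.900° = 0.60911991 rad
x = r_b·(cos φ + φ·sin φ) = 51.370583·(0.82015188 + 0.60911991·0.57214587) = 60.034608
y = r_b·(sin φ − φ·cos φ) = 51.370583·(0.57214587 − 0.60911991·0.82015188) = 3.728222

x=60.034608 y=3.728222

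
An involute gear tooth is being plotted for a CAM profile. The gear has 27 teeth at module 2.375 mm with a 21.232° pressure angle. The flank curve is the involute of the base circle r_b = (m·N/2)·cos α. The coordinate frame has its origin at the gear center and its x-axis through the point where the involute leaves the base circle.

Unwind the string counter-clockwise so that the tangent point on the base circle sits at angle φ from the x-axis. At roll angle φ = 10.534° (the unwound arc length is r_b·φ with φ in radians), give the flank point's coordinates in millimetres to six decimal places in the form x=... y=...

pitch radius r_p = m·N/2 = 2.375·27/2 = 32.062500
base radius r_b = r_p·cos α = 32.062500·cos 21.232° = 29.886152
roll angle φ = 10.534° = 0.18385298 rad
x = r_b·(cos φ + φ·sin φ) = 29.886152·(0.98314659 + 0.18385298·0.18281897) = 30.386996
y = r_b·(sin φ − φ·cos φ) = 29.886152·(0.18281897 − 0.18385298·0.98314659) = 0.061701

x=30.386996 y=0.061701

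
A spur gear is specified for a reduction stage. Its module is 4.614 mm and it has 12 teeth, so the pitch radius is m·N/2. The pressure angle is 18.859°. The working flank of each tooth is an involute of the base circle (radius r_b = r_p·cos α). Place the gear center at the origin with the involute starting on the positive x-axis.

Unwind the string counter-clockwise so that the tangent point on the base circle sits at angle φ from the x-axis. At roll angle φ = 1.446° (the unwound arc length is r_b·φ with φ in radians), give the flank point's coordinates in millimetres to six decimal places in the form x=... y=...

pitch radius r_p = m·N/2 = 4.614·12/2 = 27.684000
base radius r_b = r_p·cos α = 27.684000·cos 18.859° = 26.197837
roll angle φ = 1.446° = 0.02523746 rad
x = r_b·(cos φ + φ·sin φ) = 26.197837·(0.99968155 + 0.02523746·0.02523478) = 26.206179
y = r_b·(sin φ − φ·cos φ) = 26.197837·(0.02523478 − 0.02523746·0.99968155) = 0.000140

x=26.206179 y=0.000140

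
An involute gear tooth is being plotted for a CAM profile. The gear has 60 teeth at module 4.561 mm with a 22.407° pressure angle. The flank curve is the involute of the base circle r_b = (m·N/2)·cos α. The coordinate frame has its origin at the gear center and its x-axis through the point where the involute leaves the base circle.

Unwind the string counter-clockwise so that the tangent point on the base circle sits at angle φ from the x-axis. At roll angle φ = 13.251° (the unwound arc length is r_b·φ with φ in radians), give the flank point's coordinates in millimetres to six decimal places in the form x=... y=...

x=129.837222 y=0.518824

pitch radius r_p = m·N/2 = 4.561·60/2 = 136.830000
base radius r_b = r_p·cos α = 136.830000·cos 22.407° = 126.499263
roll angle φ = 13.251° = 0.23127358 rad
x = r_b·(cos φ + φ·sin φ) = 126.499263·(0.97337526 + 0.23127358·0.22921738) = 129.837222
y = r_b·(sin φ − φ·cos φ) = 126.499263·(0.22921738 − 0.23127358·0.97337526) = 0.518824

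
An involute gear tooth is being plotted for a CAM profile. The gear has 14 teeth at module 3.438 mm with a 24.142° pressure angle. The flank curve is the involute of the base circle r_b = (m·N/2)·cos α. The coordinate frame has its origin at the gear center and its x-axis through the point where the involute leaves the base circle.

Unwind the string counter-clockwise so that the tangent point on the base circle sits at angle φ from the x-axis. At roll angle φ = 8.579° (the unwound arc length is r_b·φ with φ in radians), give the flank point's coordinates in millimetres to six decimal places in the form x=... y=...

x=22.205859 y=0.024519

pitch radius r_p = m·N/2 = 3.438·14/2 = 24.066000
base radius r_b = r_p·cos α = 24.066000·cos 24.142° = 21.961058
roll angle φ = 8.579° = 0.14973180 rad
x = r_b·(cos φ + φ·sin φ) = 21.961058·(0.98881112 + 0.14973180·0.14917294) = 22.205859
y = r_b·(sin φ − φ·cos φ) = 21.961058·(0.14917294 − 0.14973180·0.98881112) = 0.024519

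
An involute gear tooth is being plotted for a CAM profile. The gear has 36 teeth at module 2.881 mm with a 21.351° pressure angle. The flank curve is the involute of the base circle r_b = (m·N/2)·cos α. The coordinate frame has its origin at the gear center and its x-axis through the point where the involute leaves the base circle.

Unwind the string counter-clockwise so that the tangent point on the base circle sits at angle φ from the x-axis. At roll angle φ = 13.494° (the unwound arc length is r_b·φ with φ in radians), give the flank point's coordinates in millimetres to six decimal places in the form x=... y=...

pitch radius r_p = m·N/2 = 2.881·36/2 = 51.858000
base radius r_b = r_p·cos α = 51.858000·cos 21.351° = 48.298857
roll angle φ = 13.494° = 0.23551473 rad
x = r_b·(cos φ + φ·sin φ) = 48.298857·(0.97239436 + 0.23551473·0.23334354) = 49.619840
y = r_b·(sin φ − φ·cos φ) = 48.298857·(0.23334354 − 0.23551473·0.97239436) = 0.209151

x=49.619840 y=0.209151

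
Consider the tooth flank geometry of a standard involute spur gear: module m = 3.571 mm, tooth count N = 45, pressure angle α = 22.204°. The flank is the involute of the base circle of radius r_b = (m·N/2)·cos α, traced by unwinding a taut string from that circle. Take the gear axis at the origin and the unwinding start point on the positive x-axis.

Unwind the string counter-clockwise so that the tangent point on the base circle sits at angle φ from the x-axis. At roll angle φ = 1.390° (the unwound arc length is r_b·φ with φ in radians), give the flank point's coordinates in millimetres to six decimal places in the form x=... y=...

x=74.411155 y=0.000354

pitch radius r_p = m·N/2 = 3.571·45/2 = 80.347500
base radius r_b = r_p·cos α = 80.347500·cos 22.204° = 74.389267
roll angle φ = 1.390° = 0.02426008 rad
x = r_b·(cos φ + φ·sin φ) = 74.389267·(0.99970574 + 0.02426008·0.02425770) = 74.411155
y = r_b·(sin φ − φ·cos φ) = 74.389267·(0.02425770 − 0.02426008·0.99970574) = 0.000354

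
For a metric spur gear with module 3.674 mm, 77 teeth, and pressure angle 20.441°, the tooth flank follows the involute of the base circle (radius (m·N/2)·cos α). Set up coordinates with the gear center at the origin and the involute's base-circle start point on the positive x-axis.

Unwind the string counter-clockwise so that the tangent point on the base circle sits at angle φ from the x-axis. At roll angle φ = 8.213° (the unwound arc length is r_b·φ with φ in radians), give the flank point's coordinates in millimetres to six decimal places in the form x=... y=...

x=133.897002 y=0.129861

pitch radius r_p = m·N/2 = 3.674·77/2 = 141.449000
base radius r_b = r_p·cos α = 141.449000·cos 20.441° = 132.542284
roll angle φ = 8.213° = 0.14334389 rad
x = r_b·(cos φ + φ·sin φ) = 132.542284·(0.98974384 + 0.14334389·0.14285350) = 133.897002
y = r_b·(sin φ − φ·cos φ) = 132.542284·(0.14285350 − 0.14334389·0.98974384) = 0.129861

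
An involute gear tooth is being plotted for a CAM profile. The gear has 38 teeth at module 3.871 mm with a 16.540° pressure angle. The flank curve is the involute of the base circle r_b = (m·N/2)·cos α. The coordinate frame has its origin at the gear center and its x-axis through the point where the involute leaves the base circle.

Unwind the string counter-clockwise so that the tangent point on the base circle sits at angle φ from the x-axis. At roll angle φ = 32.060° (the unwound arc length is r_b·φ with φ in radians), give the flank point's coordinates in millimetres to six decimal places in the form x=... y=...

pitch radius r_p = m·N/2 = 3.871·38/2 = 73.549000
base radius r_b = r_p·cos α = 73.549000·cos 16.540° = 70.505632
roll angle φ = 32.060° = 0.55955256 rad
x = r_b·(cos φ + φ·sin φ) = 70.505632·(0.84749270 + 0.55955256·0.53080705) = 80.694200
y = r_b·(sin φ − φ·cos φ) = 70.505632·(0.53080705 − 0.55955256·0.84749270) = 3.989938

x=80.694200 y=3.989938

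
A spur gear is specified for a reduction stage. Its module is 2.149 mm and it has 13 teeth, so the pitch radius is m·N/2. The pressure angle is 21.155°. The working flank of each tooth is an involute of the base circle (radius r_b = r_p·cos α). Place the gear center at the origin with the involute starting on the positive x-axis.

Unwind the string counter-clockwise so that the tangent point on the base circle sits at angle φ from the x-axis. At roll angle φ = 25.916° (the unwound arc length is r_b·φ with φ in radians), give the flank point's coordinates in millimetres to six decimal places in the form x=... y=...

pitch radius r_p = m·N/2 = 2.149·13/2 = 13.968500
base radius r_b = r_p·cos α = 13.968500·cos 21.155° = 13.027128
roll angle φ = 25.916° = 0.45231953 rad
x = r_b·(cos φ + φ·sin φ) = 13.027128·(0.89943577 + 0.45231953·0.43705298) = 14.292367
y = r_b·(sin φ − φ·cos φ) = 13.027128·(0.43705298 − 0.45231953·0.89943577) = 0.393688

x=14.292367 y=0.393688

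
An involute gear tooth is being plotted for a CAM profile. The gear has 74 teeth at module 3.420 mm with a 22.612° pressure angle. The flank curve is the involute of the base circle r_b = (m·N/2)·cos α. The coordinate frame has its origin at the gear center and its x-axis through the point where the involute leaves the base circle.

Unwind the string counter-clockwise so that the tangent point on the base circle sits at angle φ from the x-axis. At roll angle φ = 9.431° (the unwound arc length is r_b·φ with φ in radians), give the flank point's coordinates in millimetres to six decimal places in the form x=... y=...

x=118.384584 y=0.173180

pitch radius r_p = m·N/2 = 3.420·74/2 = 126.540000
base radius r_b = r_p·cos α = 126.540000·cos 22.612° = 116.812834
roll angle φ = 9.431° = 0.16460200 rad
x = r_b·(cos φ + φ·sin φ) = 116.812834·(0.98648365 + 0.16460200·0.16385973) = 118.384584
y = r_b·(sin φ − φ·cos φ) = 116.812834·(0.16385973 − 0.16460200·0.98648365) = 0.173180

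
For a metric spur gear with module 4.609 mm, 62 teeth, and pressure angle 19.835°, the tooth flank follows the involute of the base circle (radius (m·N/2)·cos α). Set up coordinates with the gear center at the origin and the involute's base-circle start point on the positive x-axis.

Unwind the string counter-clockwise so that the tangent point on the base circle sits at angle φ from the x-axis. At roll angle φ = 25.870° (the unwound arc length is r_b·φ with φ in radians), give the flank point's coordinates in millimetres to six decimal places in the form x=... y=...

pitch radius r_p = m·N/2 = 4.609·62/2 = 142.879000
base radius r_b = r_p·cos α = 142.879000·cos 19.835° = 134.402513
roll angle φ = 25.870° = 0.45151668 rad
x = r_b·(cos φ + φ·sin φ) = 134.402513·(0.89978636 + 0.45151668·0.43633072) = 147.412268
y = r_b·(sin φ − φ·cos φ) = 134.402513·(0.43633072 − 0.45151668·0.89978636) = 4.040431

x=147.412268 y=4.040431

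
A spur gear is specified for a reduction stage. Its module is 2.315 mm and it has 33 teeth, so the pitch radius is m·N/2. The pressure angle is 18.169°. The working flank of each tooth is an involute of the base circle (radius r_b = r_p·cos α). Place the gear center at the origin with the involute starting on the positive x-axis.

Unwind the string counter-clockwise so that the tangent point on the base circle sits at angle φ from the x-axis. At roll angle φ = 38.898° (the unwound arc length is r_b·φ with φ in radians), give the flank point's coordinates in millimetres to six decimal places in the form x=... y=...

pitch radius r_p = m·N/2 = 2.315·33/2 = 38.197500
base radius r_b = r_p·cos α = 38.197500·cos 18.169° = 36.293007
roll angle φ = 38.898° = 0.67889817 rad
x = r_b·(cos φ + φ·sin φ) = 36.293007·(0.77826507 + 0.67889817·0.62793589) = 43.717453
y = r_b·(sin φ − φ·cos φ) = 36.293007·(0.62793589 − 0.67889817·0.77826507) = 3.613809

x=43.717453 y=3.613809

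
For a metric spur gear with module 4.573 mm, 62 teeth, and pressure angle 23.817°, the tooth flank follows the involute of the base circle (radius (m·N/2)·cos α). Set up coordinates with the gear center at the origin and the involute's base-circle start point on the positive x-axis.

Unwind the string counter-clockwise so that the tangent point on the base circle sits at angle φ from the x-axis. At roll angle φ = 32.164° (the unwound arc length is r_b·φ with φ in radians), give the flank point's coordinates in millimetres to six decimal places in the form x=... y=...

pitch radius r_p = m·N/2 = 4.573·62/2 = 141.763000
base radius r_b = r_p·cos α = 141.763000·cos 23.817° = 129.690448
roll angle φ = 32.164° = 0.56136770 rad
x = r_b·(cos φ + φ·sin φ) = 129.690448·(0.84652782 + 0.56136770·0.53234449) = 148.543395
y = r_b·(sin φ − φ·cos φ) = 129.690448·(0.53234449 − 0.56136770·0.84652782) = 7.409360

x=148.543395 y=7.409360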